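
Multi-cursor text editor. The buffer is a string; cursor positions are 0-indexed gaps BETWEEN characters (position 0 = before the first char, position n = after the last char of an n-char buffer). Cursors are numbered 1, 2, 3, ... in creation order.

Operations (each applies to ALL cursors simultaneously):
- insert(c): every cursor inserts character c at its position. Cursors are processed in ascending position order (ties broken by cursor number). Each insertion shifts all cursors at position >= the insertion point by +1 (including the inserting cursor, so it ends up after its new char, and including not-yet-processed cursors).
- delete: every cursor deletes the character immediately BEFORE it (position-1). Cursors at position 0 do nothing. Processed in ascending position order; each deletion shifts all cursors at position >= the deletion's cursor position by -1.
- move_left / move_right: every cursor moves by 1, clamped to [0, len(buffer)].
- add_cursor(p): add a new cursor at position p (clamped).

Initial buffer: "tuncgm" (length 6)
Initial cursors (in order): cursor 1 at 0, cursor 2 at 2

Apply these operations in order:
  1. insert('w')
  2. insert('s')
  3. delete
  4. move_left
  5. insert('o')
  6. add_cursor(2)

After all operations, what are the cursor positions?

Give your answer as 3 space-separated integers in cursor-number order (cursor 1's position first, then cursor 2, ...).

After op 1 (insert('w')): buffer="wtuwncgm" (len 8), cursors c1@1 c2@4, authorship 1..2....
After op 2 (insert('s')): buffer="wstuwsncgm" (len 10), cursors c1@2 c2@6, authorship 11..22....
After op 3 (delete): buffer="wtuwncgm" (len 8), cursors c1@1 c2@4, authorship 1..2....
After op 4 (move_left): buffer="wtuwncgm" (len 8), cursors c1@0 c2@3, authorship 1..2....
After op 5 (insert('o')): buffer="owtuowncgm" (len 10), cursors c1@1 c2@5, authorship 11..22....
After op 6 (add_cursor(2)): buffer="owtuowncgm" (len 10), cursors c1@1 c3@2 c2@5, authorship 11..22....

Answer: 1 5 2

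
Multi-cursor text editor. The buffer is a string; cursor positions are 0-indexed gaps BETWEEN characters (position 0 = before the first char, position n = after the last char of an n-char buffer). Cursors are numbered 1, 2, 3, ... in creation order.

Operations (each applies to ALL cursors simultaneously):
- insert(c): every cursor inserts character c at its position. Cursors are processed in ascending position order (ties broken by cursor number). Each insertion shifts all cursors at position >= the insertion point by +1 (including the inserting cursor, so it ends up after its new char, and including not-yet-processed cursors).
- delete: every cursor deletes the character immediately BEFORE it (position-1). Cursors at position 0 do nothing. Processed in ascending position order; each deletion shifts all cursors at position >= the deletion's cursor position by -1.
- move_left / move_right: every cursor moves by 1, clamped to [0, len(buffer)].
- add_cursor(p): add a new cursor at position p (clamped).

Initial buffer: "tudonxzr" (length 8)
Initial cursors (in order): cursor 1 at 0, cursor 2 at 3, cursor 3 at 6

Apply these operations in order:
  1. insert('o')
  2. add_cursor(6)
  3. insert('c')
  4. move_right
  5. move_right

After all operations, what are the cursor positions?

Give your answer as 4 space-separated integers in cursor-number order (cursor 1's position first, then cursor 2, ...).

After op 1 (insert('o')): buffer="otudoonxozr" (len 11), cursors c1@1 c2@5 c3@9, authorship 1...2...3..
After op 2 (add_cursor(6)): buffer="otudoonxozr" (len 11), cursors c1@1 c2@5 c4@6 c3@9, authorship 1...2...3..
After op 3 (insert('c')): buffer="octudococnxoczr" (len 15), cursors c1@2 c2@7 c4@9 c3@13, authorship 11...22.4..33..
After op 4 (move_right): buffer="octudococnxoczr" (len 15), cursors c1@3 c2@8 c4@10 c3@14, authorship 11...22.4..33..
After op 5 (move_right): buffer="octudococnxoczr" (len 15), cursors c1@4 c2@9 c4@11 c3@15, authorship 11...22.4..33..

Answer: 4 9 15 11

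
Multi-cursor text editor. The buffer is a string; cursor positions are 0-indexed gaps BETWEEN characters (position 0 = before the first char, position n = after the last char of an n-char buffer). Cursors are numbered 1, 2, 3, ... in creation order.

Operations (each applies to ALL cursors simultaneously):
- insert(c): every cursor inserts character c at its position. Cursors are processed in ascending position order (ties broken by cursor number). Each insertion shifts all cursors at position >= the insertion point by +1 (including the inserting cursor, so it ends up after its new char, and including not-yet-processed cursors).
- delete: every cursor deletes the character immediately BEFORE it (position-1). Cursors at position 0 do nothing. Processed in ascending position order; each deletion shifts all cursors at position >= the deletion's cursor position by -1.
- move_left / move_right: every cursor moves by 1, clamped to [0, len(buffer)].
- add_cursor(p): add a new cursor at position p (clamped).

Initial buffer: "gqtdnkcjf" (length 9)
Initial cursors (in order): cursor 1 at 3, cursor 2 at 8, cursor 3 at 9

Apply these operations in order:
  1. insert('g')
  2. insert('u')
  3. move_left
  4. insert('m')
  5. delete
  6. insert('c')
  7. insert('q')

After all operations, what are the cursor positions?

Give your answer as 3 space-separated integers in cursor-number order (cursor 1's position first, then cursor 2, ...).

After op 1 (insert('g')): buffer="gqtgdnkcjgfg" (len 12), cursors c1@4 c2@10 c3@12, authorship ...1.....2.3
After op 2 (insert('u')): buffer="gqtgudnkcjgufgu" (len 15), cursors c1@5 c2@12 c3@15, authorship ...11.....22.33
After op 3 (move_left): buffer="gqtgudnkcjgufgu" (len 15), cursors c1@4 c2@11 c3@14, authorship ...11.....22.33
After op 4 (insert('m')): buffer="gqtgmudnkcjgmufgmu" (len 18), cursors c1@5 c2@13 c3@17, authorship ...111.....222.333
After op 5 (delete): buffer="gqtgudnkcjgufgu" (len 15), cursors c1@4 c2@11 c3@14, authorship ...11.....22.33
After op 6 (insert('c')): buffer="gqtgcudnkcjgcufgcu" (len 18), cursors c1@5 c2@13 c3@17, authorship ...111.....222.333
After op 7 (insert('q')): buffer="gqtgcqudnkcjgcqufgcqu" (len 21), cursors c1@6 c2@15 c3@20, authorship ...1111.....2222.3333

Answer: 6 15 20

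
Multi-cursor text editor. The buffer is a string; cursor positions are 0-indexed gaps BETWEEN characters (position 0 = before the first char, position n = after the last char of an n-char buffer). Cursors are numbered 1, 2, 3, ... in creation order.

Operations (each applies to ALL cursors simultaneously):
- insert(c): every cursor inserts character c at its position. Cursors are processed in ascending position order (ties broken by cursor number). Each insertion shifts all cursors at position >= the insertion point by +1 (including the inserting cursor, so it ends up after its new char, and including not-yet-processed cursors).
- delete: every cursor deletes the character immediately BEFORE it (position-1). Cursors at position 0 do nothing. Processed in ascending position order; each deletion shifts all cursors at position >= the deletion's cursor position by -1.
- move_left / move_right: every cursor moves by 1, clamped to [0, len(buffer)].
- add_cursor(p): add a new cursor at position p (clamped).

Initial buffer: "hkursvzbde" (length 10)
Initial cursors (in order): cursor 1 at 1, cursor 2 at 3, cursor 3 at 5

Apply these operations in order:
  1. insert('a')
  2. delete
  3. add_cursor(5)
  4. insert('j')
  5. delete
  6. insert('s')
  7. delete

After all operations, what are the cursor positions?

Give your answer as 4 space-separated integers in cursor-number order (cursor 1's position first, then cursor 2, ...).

Answer: 1 3 5 5

Derivation:
After op 1 (insert('a')): buffer="hakuarsavzbde" (len 13), cursors c1@2 c2@5 c3@8, authorship .1..2..3.....
After op 2 (delete): buffer="hkursvzbde" (len 10), cursors c1@1 c2@3 c3@5, authorship ..........
After op 3 (add_cursor(5)): buffer="hkursvzbde" (len 10), cursors c1@1 c2@3 c3@5 c4@5, authorship ..........
After op 4 (insert('j')): buffer="hjkujrsjjvzbde" (len 14), cursors c1@2 c2@5 c3@9 c4@9, authorship .1..2..34.....
After op 5 (delete): buffer="hkursvzbde" (len 10), cursors c1@1 c2@3 c3@5 c4@5, authorship ..........
After op 6 (insert('s')): buffer="hskusrsssvzbde" (len 14), cursors c1@2 c2@5 c3@9 c4@9, authorship .1..2..34.....
After op 7 (delete): buffer="hkursvzbde" (len 10), cursors c1@1 c2@3 c3@5 c4@5, authorship ..........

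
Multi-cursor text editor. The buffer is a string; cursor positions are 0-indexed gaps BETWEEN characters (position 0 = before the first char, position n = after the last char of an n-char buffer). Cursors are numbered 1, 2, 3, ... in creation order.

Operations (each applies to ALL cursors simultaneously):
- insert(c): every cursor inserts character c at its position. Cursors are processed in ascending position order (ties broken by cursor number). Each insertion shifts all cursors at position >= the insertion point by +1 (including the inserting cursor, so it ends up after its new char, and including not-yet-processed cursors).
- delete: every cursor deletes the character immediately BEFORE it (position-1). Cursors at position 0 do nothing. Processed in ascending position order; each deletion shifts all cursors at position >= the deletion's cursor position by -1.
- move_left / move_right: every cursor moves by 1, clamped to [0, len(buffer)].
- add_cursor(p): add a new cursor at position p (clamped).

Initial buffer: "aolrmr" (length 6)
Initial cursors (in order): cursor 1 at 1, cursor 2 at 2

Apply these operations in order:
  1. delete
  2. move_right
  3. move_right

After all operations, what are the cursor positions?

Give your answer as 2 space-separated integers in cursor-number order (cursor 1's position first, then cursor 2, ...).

Answer: 2 2

Derivation:
After op 1 (delete): buffer="lrmr" (len 4), cursors c1@0 c2@0, authorship ....
After op 2 (move_right): buffer="lrmr" (len 4), cursors c1@1 c2@1, authorship ....
After op 3 (move_right): buffer="lrmr" (len 4), cursors c1@2 c2@2, authorship ....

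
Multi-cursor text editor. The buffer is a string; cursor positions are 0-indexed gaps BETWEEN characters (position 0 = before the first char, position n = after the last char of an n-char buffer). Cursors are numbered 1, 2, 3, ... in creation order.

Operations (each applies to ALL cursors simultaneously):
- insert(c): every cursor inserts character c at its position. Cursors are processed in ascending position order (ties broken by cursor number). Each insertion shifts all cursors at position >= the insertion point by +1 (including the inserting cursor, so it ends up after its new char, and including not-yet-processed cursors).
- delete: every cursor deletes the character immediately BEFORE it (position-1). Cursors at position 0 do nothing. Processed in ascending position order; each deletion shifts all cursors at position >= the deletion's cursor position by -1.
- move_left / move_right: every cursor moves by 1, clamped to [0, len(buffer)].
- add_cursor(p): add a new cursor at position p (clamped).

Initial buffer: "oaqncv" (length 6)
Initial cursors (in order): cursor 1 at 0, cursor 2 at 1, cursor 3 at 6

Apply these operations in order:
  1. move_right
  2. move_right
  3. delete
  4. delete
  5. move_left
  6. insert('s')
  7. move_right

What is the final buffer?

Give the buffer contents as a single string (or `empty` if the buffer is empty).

Answer: sssn

Derivation:
After op 1 (move_right): buffer="oaqncv" (len 6), cursors c1@1 c2@2 c3@6, authorship ......
After op 2 (move_right): buffer="oaqncv" (len 6), cursors c1@2 c2@3 c3@6, authorship ......
After op 3 (delete): buffer="onc" (len 3), cursors c1@1 c2@1 c3@3, authorship ...
After op 4 (delete): buffer="n" (len 1), cursors c1@0 c2@0 c3@1, authorship .
After op 5 (move_left): buffer="n" (len 1), cursors c1@0 c2@0 c3@0, authorship .
After op 6 (insert('s')): buffer="sssn" (len 4), cursors c1@3 c2@3 c3@3, authorship 123.
After op 7 (move_right): buffer="sssn" (len 4), cursors c1@4 c2@4 c3@4, authorship 123.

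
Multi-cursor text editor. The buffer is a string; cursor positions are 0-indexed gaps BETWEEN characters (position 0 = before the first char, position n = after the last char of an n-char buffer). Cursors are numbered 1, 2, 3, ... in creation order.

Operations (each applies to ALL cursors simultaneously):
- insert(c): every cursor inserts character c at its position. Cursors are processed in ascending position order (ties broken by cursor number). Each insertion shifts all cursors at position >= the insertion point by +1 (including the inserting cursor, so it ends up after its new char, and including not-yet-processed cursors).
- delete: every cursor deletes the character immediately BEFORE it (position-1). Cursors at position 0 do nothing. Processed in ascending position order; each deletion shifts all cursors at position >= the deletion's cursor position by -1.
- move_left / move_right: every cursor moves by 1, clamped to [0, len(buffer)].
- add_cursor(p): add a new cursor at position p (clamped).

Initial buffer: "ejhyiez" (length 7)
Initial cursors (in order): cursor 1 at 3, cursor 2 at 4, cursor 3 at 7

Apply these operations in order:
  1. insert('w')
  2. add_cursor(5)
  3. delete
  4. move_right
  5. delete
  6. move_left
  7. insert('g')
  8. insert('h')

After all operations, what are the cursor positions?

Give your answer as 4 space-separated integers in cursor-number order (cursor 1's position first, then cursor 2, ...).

After op 1 (insert('w')): buffer="ejhwywiezw" (len 10), cursors c1@4 c2@6 c3@10, authorship ...1.2...3
After op 2 (add_cursor(5)): buffer="ejhwywiezw" (len 10), cursors c1@4 c4@5 c2@6 c3@10, authorship ...1.2...3
After op 3 (delete): buffer="ejhiez" (len 6), cursors c1@3 c2@3 c4@3 c3@6, authorship ......
After op 4 (move_right): buffer="ejhiez" (len 6), cursors c1@4 c2@4 c4@4 c3@6, authorship ......
After op 5 (delete): buffer="ee" (len 2), cursors c1@1 c2@1 c4@1 c3@2, authorship ..
After op 6 (move_left): buffer="ee" (len 2), cursors c1@0 c2@0 c4@0 c3@1, authorship ..
After op 7 (insert('g')): buffer="gggege" (len 6), cursors c1@3 c2@3 c4@3 c3@5, authorship 124.3.
After op 8 (insert('h')): buffer="ggghhheghe" (len 10), cursors c1@6 c2@6 c4@6 c3@9, authorship 124124.33.

Answer: 6 6 9 6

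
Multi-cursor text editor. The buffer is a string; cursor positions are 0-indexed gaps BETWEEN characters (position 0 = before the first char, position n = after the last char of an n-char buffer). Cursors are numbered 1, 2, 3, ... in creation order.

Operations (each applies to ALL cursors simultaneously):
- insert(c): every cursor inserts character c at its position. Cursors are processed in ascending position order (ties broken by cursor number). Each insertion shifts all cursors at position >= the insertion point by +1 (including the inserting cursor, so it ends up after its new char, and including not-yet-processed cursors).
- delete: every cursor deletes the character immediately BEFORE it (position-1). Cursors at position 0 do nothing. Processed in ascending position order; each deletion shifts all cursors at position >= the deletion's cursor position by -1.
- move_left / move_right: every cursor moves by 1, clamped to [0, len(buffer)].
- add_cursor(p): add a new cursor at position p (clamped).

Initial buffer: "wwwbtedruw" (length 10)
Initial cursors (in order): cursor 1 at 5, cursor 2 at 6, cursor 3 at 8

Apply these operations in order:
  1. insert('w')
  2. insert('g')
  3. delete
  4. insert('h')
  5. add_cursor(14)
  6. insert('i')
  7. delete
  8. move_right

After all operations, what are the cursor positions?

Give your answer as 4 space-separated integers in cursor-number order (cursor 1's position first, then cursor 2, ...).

Answer: 8 11 15 15

Derivation:
After op 1 (insert('w')): buffer="wwwbtwewdrwuw" (len 13), cursors c1@6 c2@8 c3@11, authorship .....1.2..3..
After op 2 (insert('g')): buffer="wwwbtwgewgdrwguw" (len 16), cursors c1@7 c2@10 c3@14, authorship .....11.22..33..
After op 3 (delete): buffer="wwwbtwewdrwuw" (len 13), cursors c1@6 c2@8 c3@11, authorship .....1.2..3..
After op 4 (insert('h')): buffer="wwwbtwhewhdrwhuw" (len 16), cursors c1@7 c2@10 c3@14, authorship .....11.22..33..
After op 5 (add_cursor(14)): buffer="wwwbtwhewhdrwhuw" (len 16), cursors c1@7 c2@10 c3@14 c4@14, authorship .....11.22..33..
After op 6 (insert('i')): buffer="wwwbtwhiewhidrwhiiuw" (len 20), cursors c1@8 c2@12 c3@18 c4@18, authorship .....111.222..3334..
After op 7 (delete): buffer="wwwbtwhewhdrwhuw" (len 16), cursors c1@7 c2@10 c3@14 c4@14, authorship .....11.22..33..
After op 8 (move_right): buffer="wwwbtwhewhdrwhuw" (len 16), cursors c1@8 c2@11 c3@15 c4@15, authorship .....11.22..33..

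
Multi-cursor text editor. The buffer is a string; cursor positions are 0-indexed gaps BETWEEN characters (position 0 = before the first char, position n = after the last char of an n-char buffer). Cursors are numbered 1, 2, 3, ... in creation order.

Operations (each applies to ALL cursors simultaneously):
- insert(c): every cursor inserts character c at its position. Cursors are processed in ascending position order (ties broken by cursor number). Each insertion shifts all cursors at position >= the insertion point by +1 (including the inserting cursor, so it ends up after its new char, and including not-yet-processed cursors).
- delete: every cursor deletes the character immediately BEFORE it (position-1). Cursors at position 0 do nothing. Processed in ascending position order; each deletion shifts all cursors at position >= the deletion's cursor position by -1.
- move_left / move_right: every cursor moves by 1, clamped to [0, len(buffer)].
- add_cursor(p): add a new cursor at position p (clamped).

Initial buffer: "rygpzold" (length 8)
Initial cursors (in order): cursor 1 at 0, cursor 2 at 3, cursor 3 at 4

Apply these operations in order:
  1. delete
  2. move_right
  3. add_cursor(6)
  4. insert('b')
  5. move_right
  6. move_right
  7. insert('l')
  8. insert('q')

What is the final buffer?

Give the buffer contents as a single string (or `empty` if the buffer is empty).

After op 1 (delete): buffer="ryzold" (len 6), cursors c1@0 c2@2 c3@2, authorship ......
After op 2 (move_right): buffer="ryzold" (len 6), cursors c1@1 c2@3 c3@3, authorship ......
After op 3 (add_cursor(6)): buffer="ryzold" (len 6), cursors c1@1 c2@3 c3@3 c4@6, authorship ......
After op 4 (insert('b')): buffer="rbyzbboldb" (len 10), cursors c1@2 c2@6 c3@6 c4@10, authorship .1..23...4
After op 5 (move_right): buffer="rbyzbboldb" (len 10), cursors c1@3 c2@7 c3@7 c4@10, authorship .1..23...4
After op 6 (move_right): buffer="rbyzbboldb" (len 10), cursors c1@4 c2@8 c3@8 c4@10, authorship .1..23...4
After op 7 (insert('l')): buffer="rbyzlbbollldbl" (len 14), cursors c1@5 c2@11 c3@11 c4@14, authorship .1..123..23.44
After op 8 (insert('q')): buffer="rbyzlqbbolllqqdblq" (len 18), cursors c1@6 c2@14 c3@14 c4@18, authorship .1..1123..2323.444

Answer: rbyzlqbbolllqqdblq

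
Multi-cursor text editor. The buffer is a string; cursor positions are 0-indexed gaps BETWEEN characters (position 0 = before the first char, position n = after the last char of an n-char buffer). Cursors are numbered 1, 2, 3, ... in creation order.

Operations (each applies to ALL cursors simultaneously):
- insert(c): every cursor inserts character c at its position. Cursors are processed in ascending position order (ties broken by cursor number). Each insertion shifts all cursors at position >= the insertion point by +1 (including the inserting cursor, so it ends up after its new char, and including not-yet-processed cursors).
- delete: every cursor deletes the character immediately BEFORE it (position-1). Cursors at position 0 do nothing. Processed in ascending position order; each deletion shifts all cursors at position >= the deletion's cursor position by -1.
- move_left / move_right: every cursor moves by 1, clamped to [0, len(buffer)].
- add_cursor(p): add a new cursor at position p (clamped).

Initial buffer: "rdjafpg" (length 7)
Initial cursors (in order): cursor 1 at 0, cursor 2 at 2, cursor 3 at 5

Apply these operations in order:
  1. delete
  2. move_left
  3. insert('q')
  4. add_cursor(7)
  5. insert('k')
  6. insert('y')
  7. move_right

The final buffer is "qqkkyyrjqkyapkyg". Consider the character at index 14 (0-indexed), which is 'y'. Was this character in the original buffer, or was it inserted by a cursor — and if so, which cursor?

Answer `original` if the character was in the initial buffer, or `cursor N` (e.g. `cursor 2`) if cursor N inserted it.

After op 1 (delete): buffer="rjapg" (len 5), cursors c1@0 c2@1 c3@3, authorship .....
After op 2 (move_left): buffer="rjapg" (len 5), cursors c1@0 c2@0 c3@2, authorship .....
After op 3 (insert('q')): buffer="qqrjqapg" (len 8), cursors c1@2 c2@2 c3@5, authorship 12..3...
After op 4 (add_cursor(7)): buffer="qqrjqapg" (len 8), cursors c1@2 c2@2 c3@5 c4@7, authorship 12..3...
After op 5 (insert('k')): buffer="qqkkrjqkapkg" (len 12), cursors c1@4 c2@4 c3@8 c4@11, authorship 1212..33..4.
After op 6 (insert('y')): buffer="qqkkyyrjqkyapkyg" (len 16), cursors c1@6 c2@6 c3@11 c4@15, authorship 121212..333..44.
After op 7 (move_right): buffer="qqkkyyrjqkyapkyg" (len 16), cursors c1@7 c2@7 c3@12 c4@16, authorship 121212..333..44.
Authorship (.=original, N=cursor N): 1 2 1 2 1 2 . . 3 3 3 . . 4 4 .
Index 14: author = 4

Answer: cursor 4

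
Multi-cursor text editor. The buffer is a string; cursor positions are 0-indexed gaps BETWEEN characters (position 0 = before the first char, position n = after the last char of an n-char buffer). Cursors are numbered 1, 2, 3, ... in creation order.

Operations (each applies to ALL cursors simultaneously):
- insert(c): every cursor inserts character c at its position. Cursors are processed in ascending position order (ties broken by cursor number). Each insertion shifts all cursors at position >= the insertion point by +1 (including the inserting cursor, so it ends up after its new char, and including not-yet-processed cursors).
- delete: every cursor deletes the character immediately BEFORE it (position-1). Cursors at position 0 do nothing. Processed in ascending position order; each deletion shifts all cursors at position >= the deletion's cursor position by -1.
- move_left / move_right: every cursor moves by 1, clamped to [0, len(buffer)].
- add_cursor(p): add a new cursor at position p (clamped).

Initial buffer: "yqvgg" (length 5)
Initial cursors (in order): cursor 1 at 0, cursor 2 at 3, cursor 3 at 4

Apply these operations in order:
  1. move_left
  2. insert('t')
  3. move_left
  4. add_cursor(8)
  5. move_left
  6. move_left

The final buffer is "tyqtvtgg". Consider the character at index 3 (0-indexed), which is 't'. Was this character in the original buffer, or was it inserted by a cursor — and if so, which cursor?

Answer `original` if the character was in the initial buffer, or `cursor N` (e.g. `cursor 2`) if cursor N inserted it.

After op 1 (move_left): buffer="yqvgg" (len 5), cursors c1@0 c2@2 c3@3, authorship .....
After op 2 (insert('t')): buffer="tyqtvtgg" (len 8), cursors c1@1 c2@4 c3@6, authorship 1..2.3..
After op 3 (move_left): buffer="tyqtvtgg" (len 8), cursors c1@0 c2@3 c3@5, authorship 1..2.3..
After op 4 (add_cursor(8)): buffer="tyqtvtgg" (len 8), cursors c1@0 c2@3 c3@5 c4@8, authorship 1..2.3..
After op 5 (move_left): buffer="tyqtvtgg" (len 8), cursors c1@0 c2@2 c3@4 c4@7, authorship 1..2.3..
After op 6 (move_left): buffer="tyqtvtgg" (len 8), cursors c1@0 c2@1 c3@3 c4@6, authorship 1..2.3..
Authorship (.=original, N=cursor N): 1 . . 2 . 3 . .
Index 3: author = 2

Answer: cursor 2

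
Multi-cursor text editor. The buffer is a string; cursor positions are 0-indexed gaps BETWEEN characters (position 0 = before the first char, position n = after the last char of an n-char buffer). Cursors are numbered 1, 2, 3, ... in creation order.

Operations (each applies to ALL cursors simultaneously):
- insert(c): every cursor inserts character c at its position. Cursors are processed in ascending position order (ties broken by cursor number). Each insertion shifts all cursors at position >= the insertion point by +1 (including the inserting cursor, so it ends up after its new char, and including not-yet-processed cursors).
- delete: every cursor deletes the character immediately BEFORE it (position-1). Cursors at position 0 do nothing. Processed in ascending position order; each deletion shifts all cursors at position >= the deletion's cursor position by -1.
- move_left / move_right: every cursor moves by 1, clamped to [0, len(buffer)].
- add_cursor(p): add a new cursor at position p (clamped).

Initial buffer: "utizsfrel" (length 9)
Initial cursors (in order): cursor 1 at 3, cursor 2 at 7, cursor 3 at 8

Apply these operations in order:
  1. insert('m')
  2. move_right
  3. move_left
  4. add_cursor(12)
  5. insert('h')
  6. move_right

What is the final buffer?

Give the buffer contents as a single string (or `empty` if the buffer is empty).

After op 1 (insert('m')): buffer="utimzsfrmeml" (len 12), cursors c1@4 c2@9 c3@11, authorship ...1....2.3.
After op 2 (move_right): buffer="utimzsfrmeml" (len 12), cursors c1@5 c2@10 c3@12, authorship ...1....2.3.
After op 3 (move_left): buffer="utimzsfrmeml" (len 12), cursors c1@4 c2@9 c3@11, authorship ...1....2.3.
After op 4 (add_cursor(12)): buffer="utimzsfrmeml" (len 12), cursors c1@4 c2@9 c3@11 c4@12, authorship ...1....2.3.
After op 5 (insert('h')): buffer="utimhzsfrmhemhlh" (len 16), cursors c1@5 c2@11 c3@14 c4@16, authorship ...11....22.33.4
After op 6 (move_right): buffer="utimhzsfrmhemhlh" (len 16), cursors c1@6 c2@12 c3@15 c4@16, authorship ...11....22.33.4

Answer: utimhzsfrmhemhlh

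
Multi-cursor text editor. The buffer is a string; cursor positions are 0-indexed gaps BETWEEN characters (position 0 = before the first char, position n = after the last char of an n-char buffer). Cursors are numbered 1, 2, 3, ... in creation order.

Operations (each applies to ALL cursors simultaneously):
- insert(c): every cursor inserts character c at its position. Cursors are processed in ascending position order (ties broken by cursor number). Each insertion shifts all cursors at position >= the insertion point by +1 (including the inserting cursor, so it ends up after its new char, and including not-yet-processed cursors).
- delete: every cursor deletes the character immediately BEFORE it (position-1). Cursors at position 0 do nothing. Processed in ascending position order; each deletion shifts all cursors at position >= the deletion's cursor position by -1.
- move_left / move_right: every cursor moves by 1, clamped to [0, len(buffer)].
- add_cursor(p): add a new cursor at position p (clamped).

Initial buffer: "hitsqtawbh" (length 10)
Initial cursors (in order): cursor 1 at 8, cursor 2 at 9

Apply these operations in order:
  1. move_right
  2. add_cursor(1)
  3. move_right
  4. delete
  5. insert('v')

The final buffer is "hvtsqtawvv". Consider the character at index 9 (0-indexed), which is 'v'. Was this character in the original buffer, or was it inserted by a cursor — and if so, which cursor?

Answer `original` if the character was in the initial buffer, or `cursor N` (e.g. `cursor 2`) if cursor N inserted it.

Answer: cursor 2

Derivation:
After op 1 (move_right): buffer="hitsqtawbh" (len 10), cursors c1@9 c2@10, authorship ..........
After op 2 (add_cursor(1)): buffer="hitsqtawbh" (len 10), cursors c3@1 c1@9 c2@10, authorship ..........
After op 3 (move_right): buffer="hitsqtawbh" (len 10), cursors c3@2 c1@10 c2@10, authorship ..........
After op 4 (delete): buffer="htsqtaw" (len 7), cursors c3@1 c1@7 c2@7, authorship .......
After op 5 (insert('v')): buffer="hvtsqtawvv" (len 10), cursors c3@2 c1@10 c2@10, authorship .3......12
Authorship (.=original, N=cursor N): . 3 . . . . . . 1 2
Index 9: author = 2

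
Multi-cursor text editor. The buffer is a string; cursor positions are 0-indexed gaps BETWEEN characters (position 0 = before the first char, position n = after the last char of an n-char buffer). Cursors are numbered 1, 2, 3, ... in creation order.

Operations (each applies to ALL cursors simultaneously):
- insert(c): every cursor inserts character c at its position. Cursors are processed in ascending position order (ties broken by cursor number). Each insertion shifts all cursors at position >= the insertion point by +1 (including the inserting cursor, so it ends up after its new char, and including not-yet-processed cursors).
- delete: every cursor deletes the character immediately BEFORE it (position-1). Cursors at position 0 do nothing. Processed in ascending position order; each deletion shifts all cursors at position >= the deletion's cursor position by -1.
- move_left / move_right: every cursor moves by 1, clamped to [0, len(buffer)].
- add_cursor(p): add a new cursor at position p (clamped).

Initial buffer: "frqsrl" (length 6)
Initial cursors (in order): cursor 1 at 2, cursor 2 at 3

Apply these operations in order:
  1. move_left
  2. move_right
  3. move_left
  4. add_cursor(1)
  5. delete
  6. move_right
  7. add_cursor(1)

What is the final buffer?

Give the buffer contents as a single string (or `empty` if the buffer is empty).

Answer: qsrl

Derivation:
After op 1 (move_left): buffer="frqsrl" (len 6), cursors c1@1 c2@2, authorship ......
After op 2 (move_right): buffer="frqsrl" (len 6), cursors c1@2 c2@3, authorship ......
After op 3 (move_left): buffer="frqsrl" (len 6), cursors c1@1 c2@2, authorship ......
After op 4 (add_cursor(1)): buffer="frqsrl" (len 6), cursors c1@1 c3@1 c2@2, authorship ......
After op 5 (delete): buffer="qsrl" (len 4), cursors c1@0 c2@0 c3@0, authorship ....
After op 6 (move_right): buffer="qsrl" (len 4), cursors c1@1 c2@1 c3@1, authorship ....
After op 7 (add_cursor(1)): buffer="qsrl" (len 4), cursors c1@1 c2@1 c3@1 c4@1, authorship ....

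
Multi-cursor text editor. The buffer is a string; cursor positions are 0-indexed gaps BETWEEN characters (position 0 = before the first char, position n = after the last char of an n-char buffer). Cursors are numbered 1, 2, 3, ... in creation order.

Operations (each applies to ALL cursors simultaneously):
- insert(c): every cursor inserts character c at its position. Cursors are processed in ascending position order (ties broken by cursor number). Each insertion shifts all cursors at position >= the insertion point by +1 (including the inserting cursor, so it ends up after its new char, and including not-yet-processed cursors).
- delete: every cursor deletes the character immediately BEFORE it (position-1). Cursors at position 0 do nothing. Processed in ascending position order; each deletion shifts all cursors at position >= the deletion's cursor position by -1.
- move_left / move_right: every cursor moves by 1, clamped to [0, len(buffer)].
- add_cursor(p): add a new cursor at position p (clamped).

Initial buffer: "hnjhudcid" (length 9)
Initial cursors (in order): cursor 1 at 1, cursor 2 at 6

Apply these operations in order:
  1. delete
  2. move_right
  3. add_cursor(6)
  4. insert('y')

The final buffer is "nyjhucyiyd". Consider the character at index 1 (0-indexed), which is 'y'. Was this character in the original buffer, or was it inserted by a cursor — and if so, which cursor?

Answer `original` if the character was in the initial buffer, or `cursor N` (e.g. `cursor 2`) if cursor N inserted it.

After op 1 (delete): buffer="njhucid" (len 7), cursors c1@0 c2@4, authorship .......
After op 2 (move_right): buffer="njhucid" (len 7), cursors c1@1 c2@5, authorship .......
After op 3 (add_cursor(6)): buffer="njhucid" (len 7), cursors c1@1 c2@5 c3@6, authorship .......
After op 4 (insert('y')): buffer="nyjhucyiyd" (len 10), cursors c1@2 c2@7 c3@9, authorship .1....2.3.
Authorship (.=original, N=cursor N): . 1 . . . . 2 . 3 .
Index 1: author = 1

Answer: cursor 1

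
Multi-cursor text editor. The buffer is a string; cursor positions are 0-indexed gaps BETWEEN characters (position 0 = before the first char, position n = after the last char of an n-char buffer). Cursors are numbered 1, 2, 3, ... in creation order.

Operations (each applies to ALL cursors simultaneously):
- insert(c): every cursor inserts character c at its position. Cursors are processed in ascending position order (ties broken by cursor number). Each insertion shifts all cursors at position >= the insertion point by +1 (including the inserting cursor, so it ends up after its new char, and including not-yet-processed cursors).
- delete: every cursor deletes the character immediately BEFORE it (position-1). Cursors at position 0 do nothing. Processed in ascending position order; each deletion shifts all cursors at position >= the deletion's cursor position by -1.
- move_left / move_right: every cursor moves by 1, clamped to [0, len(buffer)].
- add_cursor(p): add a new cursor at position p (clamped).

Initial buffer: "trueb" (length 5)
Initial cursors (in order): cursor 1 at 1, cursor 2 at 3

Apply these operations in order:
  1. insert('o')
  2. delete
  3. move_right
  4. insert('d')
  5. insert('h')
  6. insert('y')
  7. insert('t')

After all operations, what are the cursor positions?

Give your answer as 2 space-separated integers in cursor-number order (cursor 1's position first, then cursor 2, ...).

After op 1 (insert('o')): buffer="toruoeb" (len 7), cursors c1@2 c2@5, authorship .1..2..
After op 2 (delete): buffer="trueb" (len 5), cursors c1@1 c2@3, authorship .....
After op 3 (move_right): buffer="trueb" (len 5), cursors c1@2 c2@4, authorship .....
After op 4 (insert('d')): buffer="trduedb" (len 7), cursors c1@3 c2@6, authorship ..1..2.
After op 5 (insert('h')): buffer="trdhuedhb" (len 9), cursors c1@4 c2@8, authorship ..11..22.
After op 6 (insert('y')): buffer="trdhyuedhyb" (len 11), cursors c1@5 c2@10, authorship ..111..222.
After op 7 (insert('t')): buffer="trdhytuedhytb" (len 13), cursors c1@6 c2@12, authorship ..1111..2222.

Answer: 6 12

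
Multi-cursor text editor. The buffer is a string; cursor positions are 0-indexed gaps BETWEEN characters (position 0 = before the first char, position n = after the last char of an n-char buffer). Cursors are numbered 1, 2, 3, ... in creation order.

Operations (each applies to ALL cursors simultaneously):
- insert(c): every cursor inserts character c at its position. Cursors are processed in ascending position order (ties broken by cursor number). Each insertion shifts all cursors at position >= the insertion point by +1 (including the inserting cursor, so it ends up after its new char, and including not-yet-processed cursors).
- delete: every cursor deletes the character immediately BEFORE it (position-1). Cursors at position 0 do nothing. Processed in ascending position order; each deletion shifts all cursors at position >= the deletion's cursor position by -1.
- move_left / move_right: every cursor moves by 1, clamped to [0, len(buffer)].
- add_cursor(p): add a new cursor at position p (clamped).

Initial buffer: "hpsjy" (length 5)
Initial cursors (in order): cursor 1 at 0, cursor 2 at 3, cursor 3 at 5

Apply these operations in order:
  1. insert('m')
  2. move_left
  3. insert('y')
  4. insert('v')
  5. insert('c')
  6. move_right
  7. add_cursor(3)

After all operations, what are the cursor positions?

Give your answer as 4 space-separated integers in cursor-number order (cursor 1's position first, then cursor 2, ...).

After op 1 (insert('m')): buffer="mhpsmjym" (len 8), cursors c1@1 c2@5 c3@8, authorship 1...2..3
After op 2 (move_left): buffer="mhpsmjym" (len 8), cursors c1@0 c2@4 c3@7, authorship 1...2..3
After op 3 (insert('y')): buffer="ymhpsymjyym" (len 11), cursors c1@1 c2@6 c3@10, authorship 11...22..33
After op 4 (insert('v')): buffer="yvmhpsyvmjyyvm" (len 14), cursors c1@2 c2@8 c3@13, authorship 111...222..333
After op 5 (insert('c')): buffer="yvcmhpsyvcmjyyvcm" (len 17), cursors c1@3 c2@10 c3@16, authorship 1111...2222..3333
After op 6 (move_right): buffer="yvcmhpsyvcmjyyvcm" (len 17), cursors c1@4 c2@11 c3@17, authorship 1111...2222..3333
After op 7 (add_cursor(3)): buffer="yvcmhpsyvcmjyyvcm" (len 17), cursors c4@3 c1@4 c2@11 c3@17, authorship 1111...2222..3333

Answer: 4 11 17 3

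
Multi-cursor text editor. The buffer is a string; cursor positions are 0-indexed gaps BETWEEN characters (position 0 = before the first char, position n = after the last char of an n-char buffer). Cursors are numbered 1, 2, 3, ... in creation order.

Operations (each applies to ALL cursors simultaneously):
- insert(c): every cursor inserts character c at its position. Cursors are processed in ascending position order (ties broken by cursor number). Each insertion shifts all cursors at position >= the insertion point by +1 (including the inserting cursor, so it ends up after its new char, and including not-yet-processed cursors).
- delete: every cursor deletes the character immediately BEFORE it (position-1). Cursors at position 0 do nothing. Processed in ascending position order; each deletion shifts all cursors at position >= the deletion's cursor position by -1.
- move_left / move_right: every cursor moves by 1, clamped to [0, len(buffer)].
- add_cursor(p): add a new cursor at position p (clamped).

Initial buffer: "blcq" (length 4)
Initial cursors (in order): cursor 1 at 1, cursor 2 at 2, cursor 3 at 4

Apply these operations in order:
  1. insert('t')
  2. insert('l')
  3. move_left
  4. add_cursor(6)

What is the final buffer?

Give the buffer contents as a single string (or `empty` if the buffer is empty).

After op 1 (insert('t')): buffer="btltcqt" (len 7), cursors c1@2 c2@4 c3@7, authorship .1.2..3
After op 2 (insert('l')): buffer="btlltlcqtl" (len 10), cursors c1@3 c2@6 c3@10, authorship .11.22..33
After op 3 (move_left): buffer="btlltlcqtl" (len 10), cursors c1@2 c2@5 c3@9, authorship .11.22..33
After op 4 (add_cursor(6)): buffer="btlltlcqtl" (len 10), cursors c1@2 c2@5 c4@6 c3@9, authorship .11.22..33

Answer: btlltlcqtl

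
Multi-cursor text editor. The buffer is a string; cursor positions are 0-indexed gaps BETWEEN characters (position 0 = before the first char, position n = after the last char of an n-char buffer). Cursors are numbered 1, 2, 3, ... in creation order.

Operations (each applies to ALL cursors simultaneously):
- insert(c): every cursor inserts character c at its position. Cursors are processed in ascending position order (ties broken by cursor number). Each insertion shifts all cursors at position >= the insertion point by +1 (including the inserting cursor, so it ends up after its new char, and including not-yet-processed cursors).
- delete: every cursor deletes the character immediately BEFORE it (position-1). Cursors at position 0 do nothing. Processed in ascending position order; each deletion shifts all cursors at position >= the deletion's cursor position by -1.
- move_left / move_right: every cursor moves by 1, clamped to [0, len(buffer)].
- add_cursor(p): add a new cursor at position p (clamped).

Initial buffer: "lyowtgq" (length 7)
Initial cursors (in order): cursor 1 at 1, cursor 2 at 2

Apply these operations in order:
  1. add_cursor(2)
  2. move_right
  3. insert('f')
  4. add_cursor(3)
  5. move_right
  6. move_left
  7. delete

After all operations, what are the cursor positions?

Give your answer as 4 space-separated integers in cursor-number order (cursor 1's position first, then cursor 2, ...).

After op 1 (add_cursor(2)): buffer="lyowtgq" (len 7), cursors c1@1 c2@2 c3@2, authorship .......
After op 2 (move_right): buffer="lyowtgq" (len 7), cursors c1@2 c2@3 c3@3, authorship .......
After op 3 (insert('f')): buffer="lyfoffwtgq" (len 10), cursors c1@3 c2@6 c3@6, authorship ..1.23....
After op 4 (add_cursor(3)): buffer="lyfoffwtgq" (len 10), cursors c1@3 c4@3 c2@6 c3@6, authorship ..1.23....
After op 5 (move_right): buffer="lyfoffwtgq" (len 10), cursors c1@4 c4@4 c2@7 c3@7, authorship ..1.23....
After op 6 (move_left): buffer="lyfoffwtgq" (len 10), cursors c1@3 c4@3 c2@6 c3@6, authorship ..1.23....
After op 7 (delete): buffer="lowtgq" (len 6), cursors c1@1 c4@1 c2@2 c3@2, authorship ......

Answer: 1 2 2 1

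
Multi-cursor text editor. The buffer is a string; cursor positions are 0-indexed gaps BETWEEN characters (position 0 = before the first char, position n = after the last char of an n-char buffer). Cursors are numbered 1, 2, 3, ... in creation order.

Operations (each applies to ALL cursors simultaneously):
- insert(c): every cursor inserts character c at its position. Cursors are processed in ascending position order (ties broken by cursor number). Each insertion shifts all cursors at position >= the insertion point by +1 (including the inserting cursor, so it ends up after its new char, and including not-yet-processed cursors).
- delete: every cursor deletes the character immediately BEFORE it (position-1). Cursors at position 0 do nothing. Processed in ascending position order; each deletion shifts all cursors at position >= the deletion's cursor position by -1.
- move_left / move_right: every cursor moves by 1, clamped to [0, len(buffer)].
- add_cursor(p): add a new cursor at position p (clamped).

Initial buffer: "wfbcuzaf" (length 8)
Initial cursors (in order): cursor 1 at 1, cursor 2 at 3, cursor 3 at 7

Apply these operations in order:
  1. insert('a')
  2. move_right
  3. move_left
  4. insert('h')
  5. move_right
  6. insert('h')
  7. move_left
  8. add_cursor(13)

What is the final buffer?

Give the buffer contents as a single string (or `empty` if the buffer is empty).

Answer: wahfhbahchuzaahfh

Derivation:
After op 1 (insert('a')): buffer="wafbacuzaaf" (len 11), cursors c1@2 c2@5 c3@10, authorship .1..2....3.
After op 2 (move_right): buffer="wafbacuzaaf" (len 11), cursors c1@3 c2@6 c3@11, authorship .1..2....3.
After op 3 (move_left): buffer="wafbacuzaaf" (len 11), cursors c1@2 c2@5 c3@10, authorship .1..2....3.
After op 4 (insert('h')): buffer="wahfbahcuzaahf" (len 14), cursors c1@3 c2@7 c3@13, authorship .11..22....33.
After op 5 (move_right): buffer="wahfbahcuzaahf" (len 14), cursors c1@4 c2@8 c3@14, authorship .11..22....33.
After op 6 (insert('h')): buffer="wahfhbahchuzaahfh" (len 17), cursors c1@5 c2@10 c3@17, authorship .11.1.22.2...33.3
After op 7 (move_left): buffer="wahfhbahchuzaahfh" (len 17), cursors c1@4 c2@9 c3@16, authorship .11.1.22.2...33.3
After op 8 (add_cursor(13)): buffer="wahfhbahchuzaahfh" (len 17), cursors c1@4 c2@9 c4@13 c3@16, authorship .11.1.22.2...33.3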